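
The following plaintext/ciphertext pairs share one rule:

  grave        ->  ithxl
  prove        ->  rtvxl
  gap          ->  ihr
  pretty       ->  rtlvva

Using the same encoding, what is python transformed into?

The shift depends on letter class: consonant g→i is +2, but vowel a→h is +7. The rule splits by letter class: vowels +7, consonants +2.
Applying it to python: p(cons)+2=r, y(cons)+2=a, t(cons)+2=v, h(cons)+2=j, o(vowel)+7=v, n(cons)+2=p.

ravjvp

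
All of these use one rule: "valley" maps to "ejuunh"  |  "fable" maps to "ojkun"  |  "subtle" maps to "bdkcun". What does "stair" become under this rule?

bcjra

Compare letters: v→e is +9, a→j is +9, l→u is +9 — a constant shift. Each letter is shifted forward by 9 in the alphabet (a Caesar shift of +9).
For stair: s+9=b, t+9=c, a+9=j, i+9=r, r+9=a.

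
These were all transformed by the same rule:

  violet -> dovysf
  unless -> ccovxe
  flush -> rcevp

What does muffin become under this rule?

The output letters match the input read backwards, each shifted +10: violet reversed is teloiv. The word is reversed, then every letter is shifted forward by 10.
On muffin: reverse → niffum; then shift: n+10=x, i+10=s, f+10=p, f+10=p, u+10=e, m+10=w.

xsppew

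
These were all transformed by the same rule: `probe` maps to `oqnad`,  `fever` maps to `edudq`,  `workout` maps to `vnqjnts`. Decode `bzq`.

Compare letters: p→o is +25, r→q is +25, o→n is +25 — a constant shift. This is a Caesar cipher with shift 25.
Decoding bzq: b−25=c, z−25=a, q−25=r.

car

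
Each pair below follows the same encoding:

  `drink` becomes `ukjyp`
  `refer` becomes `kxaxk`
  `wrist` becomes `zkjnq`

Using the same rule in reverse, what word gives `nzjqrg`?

d(3)→u(20) and r(17)→k(10) fit y≡3x+11 (mod 26); the inverse of 3 mod 26 is 9. Each letter's alphabet position (a=0..z=25) is mapped through 3·x+11 mod 26 — an affine cipher.
Decoding nzjqrg: n(13)→9·(13−11)≡18=s; z(25)→9·(25−11)≡22=w; j(9)→9·(9−11)≡8=i; q(16)→9·(16−11)≡19=t; r(17)→9·(17−11)≡2=c; g(6)→9·(6−11)≡7=h (all mod 26).

switch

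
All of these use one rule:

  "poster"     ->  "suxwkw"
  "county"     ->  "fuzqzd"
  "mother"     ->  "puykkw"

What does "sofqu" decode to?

Shifts by position in poster: pos 0: p→s (+3), pos 1: o→u (+6), pos 2: s→x (+5), pos 3: t→w (+3), pos 4: e→k (+6), pos 5: r→w (+5) — repeating every 3. It's a Vigenère-style cipher with numeric key [3,6,5]: position i shifts by key[i mod 3].
Reversing it on sofqu: s−3=p, o−6=i, f−5=a, q−3=n, u−6=o.

piano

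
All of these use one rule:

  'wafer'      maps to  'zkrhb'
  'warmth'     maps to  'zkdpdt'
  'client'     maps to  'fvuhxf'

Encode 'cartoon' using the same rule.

Shifts by position in wafer: pos 0: w→z (+3), pos 1: a→k (+10), pos 2: f→r (+12), pos 3: e→h (+3), pos 4: r→b (+10) — repeating every 3. A repeating key of period 3 is used — shifts +3, +10, +12 over and over.
On cartoon: c+3=f, a+10=k, r+12=d, t+3=w, o+10=y, o+12=a, n+3=q.

fkdwyaq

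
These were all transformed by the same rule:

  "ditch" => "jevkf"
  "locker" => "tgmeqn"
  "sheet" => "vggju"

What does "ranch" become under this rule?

jepct

The output letters match the input read backwards, each shifted +2: ditch reversed is hctid. The word is reversed, then every letter is shifted forward by 2.
For ranch: reverse → hcnar; then shift: h+2=j, c+2=e, n+2=p, a+2=c, r+2=t.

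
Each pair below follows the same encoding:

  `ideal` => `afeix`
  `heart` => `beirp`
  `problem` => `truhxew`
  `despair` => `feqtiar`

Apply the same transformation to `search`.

qeirgb

This is an affine cipher: with a=0,…,z=25, each position x becomes (25x+8) mod 26.
Applying it to search: s(18)→25·18+8≡16=q; e(4)→25·4+8≡4=e; a(0)→25·0+8≡8=i; r(17)→25·17+8≡17=r; c(2)→25·2+8≡6=g; h(7)→25·7+8≡1=b (all mod 26).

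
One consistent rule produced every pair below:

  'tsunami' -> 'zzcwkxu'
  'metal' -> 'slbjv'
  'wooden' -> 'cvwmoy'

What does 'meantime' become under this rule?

In tsunami: t→z is +6, s→z is +7, u→c is +8, n→w is +9 — the shift increases by 1 each position. Letter i (0-indexed) is shifted by i+6, so successive shifts are 6, 7, 8, ….
On meantime: m+6=s, e+7=l, a+8=i, n+9=w, t+10=d, i+11=t, m+12=y, e+13=r.

sliwdtyr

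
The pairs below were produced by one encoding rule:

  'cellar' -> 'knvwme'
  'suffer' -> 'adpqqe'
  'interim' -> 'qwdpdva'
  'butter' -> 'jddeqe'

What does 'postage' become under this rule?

xxcemts

In cellar: c→k is +8, e→n is +9, l→v is +10, l→w is +11 — the shift increases by 1 each position. Each letter shifts forward by (position + 8), i.e. 8, 9, 10, … — the shift grows by one for each successive letter.
On postage: p+8=x, o+9=x, s+10=c, t+11=e, a+12=m, g+13=t, e+14=s.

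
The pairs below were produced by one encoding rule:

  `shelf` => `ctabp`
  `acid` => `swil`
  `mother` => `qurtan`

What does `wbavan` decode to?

clever

s(18)→c(2) and h(7)→t(19) fit y≡15x+18 (mod 26); the inverse of 15 mod 26 is 7. Treating letters as 0–25, the rule is x ↦ 15x + 18 (mod 26).
Undoing it on wbavan: w(22)→7·(22−18)≡2=c; b(1)→7·(1−18)≡11=l; a(0)→7·(0−18)≡4=e; v(21)→7·(21−18)≡21=v; a(0)→7·(0−18)≡4=e; n(13)→7·(13−18)≡17=r (all mod 26).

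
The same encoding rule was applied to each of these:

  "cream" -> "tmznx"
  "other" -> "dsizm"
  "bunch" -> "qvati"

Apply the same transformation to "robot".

c(2)→t(19) and r(17)→m(12) fit y≡3x+13 (mod 26); the inverse of 3 mod 26 is 9. Treating letters as 0–25, the rule is x ↦ 3x + 13 (mod 26).
For robot: r(17)→3·17+13≡12=m; o(14)→3·14+13≡3=d; b(1)→3·1+13≡16=q; o(14)→3·14+13≡3=d; t(19)→3·19+13≡18=s (all mod 26).

mdqds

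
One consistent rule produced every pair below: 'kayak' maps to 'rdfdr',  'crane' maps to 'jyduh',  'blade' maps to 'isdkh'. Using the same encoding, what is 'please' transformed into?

Two shifts are in play — +3 for a/e/i/o/u, +7 for every other letter.
On please: p(cons)+7=w, l(cons)+7=s, e(vowel)+3=h, a(vowel)+3=d, s(cons)+7=z, e(vowel)+3=h.

wshdzh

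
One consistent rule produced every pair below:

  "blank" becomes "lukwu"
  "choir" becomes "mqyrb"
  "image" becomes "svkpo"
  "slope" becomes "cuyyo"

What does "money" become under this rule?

wxxni

Shifts by position in blank: pos 0: b→l (+10), pos 1: l→u (+9), pos 2: a→k (+10), pos 3: n→w (+9) — repeating every 2. A repeating key of period 2 is used — shifts +10, +9 over and over.
For money: m+10=w, o+9=x, n+10=x, e+9=n, y+10=i.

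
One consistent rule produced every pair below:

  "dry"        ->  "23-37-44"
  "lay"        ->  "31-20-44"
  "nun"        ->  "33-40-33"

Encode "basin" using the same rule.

21-20-38-28-33

d is letter #4 and maps to 23: an offset of 19. Each letter is replaced by its alphabet position (a=1..z=26) + 19.
Applying it to basin: b=2→21, a=1→20, s=19→38, i=9→28, n=14→33.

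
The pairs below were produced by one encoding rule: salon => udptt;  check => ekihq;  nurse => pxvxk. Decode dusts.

In salon: s→u is +2, a→d is +3, l→p is +4, o→t is +5 — the shift increases by 1 each position. The shift increases by 1 at each position, starting from +2: 2, 3, 4, ….
Reversing it on dusts: d−2=b, u−3=r, s−4=o, t−5=o, s−6=m.

broom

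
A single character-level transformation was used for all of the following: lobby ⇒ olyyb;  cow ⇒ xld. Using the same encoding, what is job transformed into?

Each pair mirrors across the alphabet (l↔o, o↔l, b↔y): positions sum to 25. Letters are reflected about the middle of the alphabet (position → 25−position): Atbash.
On job: j↔q, o↔l, b↔y.

qly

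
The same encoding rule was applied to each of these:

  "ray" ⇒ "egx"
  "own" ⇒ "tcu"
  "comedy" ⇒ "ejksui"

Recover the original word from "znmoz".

tight

Two steps: reverse the string, then apply a Caesar shift of +6.
Decoding znmoz: shift back: z−6=t, n−6=h, m−6=g, o−6=i, z−6=t → thgit; then reverse → tight.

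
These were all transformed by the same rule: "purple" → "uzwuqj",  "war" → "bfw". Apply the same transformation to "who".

bmt

Compare letters: p→u is +5, u→z is +5, r→w is +5 — a constant shift. It's a constant shift of +5 (ROT5).
For who: w+5=b, h+5=m, o+5=t.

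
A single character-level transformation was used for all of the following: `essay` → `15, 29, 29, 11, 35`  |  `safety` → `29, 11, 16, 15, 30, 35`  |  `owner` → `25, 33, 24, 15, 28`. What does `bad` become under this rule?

e is letter #5 and maps to 15: an offset of 10. The number is (letter's place in the alphabet, a=1) + 10.
For bad: b=2→12, a=1→11, d=4→14.

12, 11, 14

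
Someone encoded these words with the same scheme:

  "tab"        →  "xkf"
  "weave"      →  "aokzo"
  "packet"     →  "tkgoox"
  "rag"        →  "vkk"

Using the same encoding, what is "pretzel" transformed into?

tvoxdop

The shift depends on letter class: consonant t→x is +4, but vowel a→k is +10. Two shifts are in play — +10 for a/e/i/o/u, +4 for every other letter.
For pretzel: p(cons)+4=t, r(cons)+4=v, e(vowel)+10=o, t(cons)+4=x, z(cons)+4=d, e(vowel)+10=o, l(cons)+4=p.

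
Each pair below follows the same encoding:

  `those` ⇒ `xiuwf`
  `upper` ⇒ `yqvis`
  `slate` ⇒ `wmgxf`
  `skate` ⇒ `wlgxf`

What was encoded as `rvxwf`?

Shifts by position in those: pos 0: t→x (+4), pos 1: h→i (+1), pos 2: o→u (+6), pos 3: s→w (+4), pos 4: e→f (+1) — repeating every 3. It's a Vigenère-style cipher with numeric key [4,1,6]: position i shifts by key[i mod 3].
Undoing it on rvxwf: r−4=n, v−1=u, x−6=r, w−4=s, f−1=e.

nurse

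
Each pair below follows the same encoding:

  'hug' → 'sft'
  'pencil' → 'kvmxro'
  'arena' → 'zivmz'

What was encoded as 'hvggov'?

settle

Letters are reflected about the middle of the alphabet (position → 25−position): Atbash.
Decoding hvggov: h↔s, v↔e, g↔t, g↔t, o↔l, v↔e.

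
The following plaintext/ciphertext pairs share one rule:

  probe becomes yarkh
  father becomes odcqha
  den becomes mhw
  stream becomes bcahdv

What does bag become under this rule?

kdp

The shift depends on letter class: consonant p→y is +9, but vowel o→r is +3. Vowels shift forward by 3 and consonants shift forward by 9.
On bag: b(cons)+9=k, a(vowel)+3=d, g(cons)+9=p.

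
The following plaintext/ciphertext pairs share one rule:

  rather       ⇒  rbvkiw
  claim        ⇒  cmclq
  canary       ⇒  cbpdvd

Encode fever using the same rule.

ffxhv

In rather: r→r is +0, a→b is +1, t→v is +2, h→k is +3 — the shift increases by 1 each position. The shift increases by 1 at each position, starting from +0: 0, 1, 2, ….
On fever: f+0=f, e+1=f, v+2=x, e+3=h, r+4=v.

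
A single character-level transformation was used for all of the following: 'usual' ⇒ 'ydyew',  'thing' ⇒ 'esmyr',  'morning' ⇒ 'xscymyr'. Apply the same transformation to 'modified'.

xsomqmio

The shift depends on letter class: consonant s→d is +11, but vowel u→y is +4. Vowels shift forward by 4 and consonants shift forward by 11.
Applying it to modified: m(cons)+11=x, o(vowel)+4=s, d(cons)+11=o, i(vowel)+4=m, f(cons)+11=q, i(vowel)+4=m, e(vowel)+4=i, d(cons)+11=o.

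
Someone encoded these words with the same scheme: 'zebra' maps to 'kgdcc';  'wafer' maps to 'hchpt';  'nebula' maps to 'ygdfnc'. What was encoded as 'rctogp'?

garden

Shifts by position in zebra: pos 0: z→k (+11), pos 1: e→g (+2), pos 2: b→d (+2), pos 3: r→c (+11), pos 4: a→c (+2) — repeating every 3. A repeating key of period 3 is used — shifts +11, +2, +2 over and over.
Reversing it on rctogp: r−11=g, c−2=a, t−2=r, o−11=d, g−2=e, p−2=n.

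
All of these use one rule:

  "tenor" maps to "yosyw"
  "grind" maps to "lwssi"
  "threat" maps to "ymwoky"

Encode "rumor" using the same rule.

weryw

Two shifts are in play — +10 for a/e/i/o/u, +5 for every other letter.
Applying it to rumor: r(cons)+5=w, u(vowel)+10=e, m(cons)+5=r, o(vowel)+10=y, r(cons)+5=w.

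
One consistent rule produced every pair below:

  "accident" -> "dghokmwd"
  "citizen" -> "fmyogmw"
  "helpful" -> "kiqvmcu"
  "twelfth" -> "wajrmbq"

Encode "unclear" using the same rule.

xrhrlia

In accident: a→d is +3, c→g is +4, c→h is +5, i→o is +6 — the shift increases by 1 each position. Letter i (0-indexed) is shifted by i+3, so successive shifts are 3, 4, 5, ….
On unclear: u+3=x, n+4=r, c+5=h, l+6=r, e+7=l, a+8=i, r+9=a.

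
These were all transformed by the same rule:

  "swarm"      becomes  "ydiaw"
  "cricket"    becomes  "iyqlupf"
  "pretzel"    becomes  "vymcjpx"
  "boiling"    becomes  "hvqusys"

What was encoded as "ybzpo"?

surge

In swarm: s→y is +6, w→d is +7, a→i is +8, r→a is +9 — the shift increases by 1 each position. Each letter shifts forward by (position + 6), i.e. 6, 7, 8, … — the shift grows by one for each successive letter.
Undoing it on ybzpo: y−6=s, b−7=u, z−8=r, p−9=g, o−10=e.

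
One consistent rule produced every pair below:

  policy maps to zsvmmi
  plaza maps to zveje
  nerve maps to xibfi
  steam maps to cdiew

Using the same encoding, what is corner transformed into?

Vowels shift forward by 4 and consonants shift forward by 10.
For corner: c(cons)+10=m, o(vowel)+4=s, r(cons)+10=b, n(cons)+10=x, e(vowel)+4=i, r(cons)+10=b.

msbxib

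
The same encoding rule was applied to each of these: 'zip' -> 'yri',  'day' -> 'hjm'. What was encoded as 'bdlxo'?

focus

The output letters match the input read backwards, each shifted +9: zip reversed is piz. The word is reversed, then every letter is shifted forward by 9.
Undoing it on bdlxo: shift back: b−9=s, d−9=u, l−9=c, x−9=o, o−9=f → sucof; then reverse → focus.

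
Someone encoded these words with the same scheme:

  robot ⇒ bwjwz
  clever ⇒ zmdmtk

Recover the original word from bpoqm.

Read the word backwards and shift each letter +8.
Reversing it on bpoqm: shift back: b−8=t, p−8=h, o−8=g, q−8=i, m−8=e → thgie; then reverse → eight.

eight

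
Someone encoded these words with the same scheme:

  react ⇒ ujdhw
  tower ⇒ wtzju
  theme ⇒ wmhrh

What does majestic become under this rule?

pfmjvylh

A repeating key of period 2 is used — shifts +3, +5 over and over.
For majestic: m+3=p, a+5=f, j+3=m, e+5=j, s+3=v, t+5=y, i+3=l, c+5=h.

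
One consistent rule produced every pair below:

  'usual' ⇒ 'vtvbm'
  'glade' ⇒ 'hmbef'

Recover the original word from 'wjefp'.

video

Compare letters: u→v is +1, s→t is +1, u→v is +1 — a constant shift. This is a Caesar cipher with shift 1.
Reversing it on wjefp: w−1=v, j−1=i, e−1=d, f−1=e, p−1=o.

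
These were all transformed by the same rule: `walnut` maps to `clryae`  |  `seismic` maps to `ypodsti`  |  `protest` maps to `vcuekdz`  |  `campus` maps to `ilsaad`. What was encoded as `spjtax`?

A repeating key of period 2 is used — shifts +6, +11 over and over.
Undoing it on spjtax: s−6=m, p−11=e, j−6=d, t−11=i, a−6=u, x−11=m.

medium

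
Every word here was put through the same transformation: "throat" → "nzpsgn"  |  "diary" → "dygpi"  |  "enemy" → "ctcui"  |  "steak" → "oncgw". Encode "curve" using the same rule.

t(19)→n(13) and h(7)→z(25) fit y≡25x+6 (mod 26); the inverse of 25 mod 26 is 25. This is an affine cipher: with a=0,…,z=25, each position x becomes (25x+6) mod 26.
For curve: c(2)→25·2+6≡4=e; u(20)→25·20+6≡12=m; r(17)→25·17+6≡15=p; v(21)→25·21+6≡11=l; e(4)→25·4+6≡2=c (all mod 26).

emplc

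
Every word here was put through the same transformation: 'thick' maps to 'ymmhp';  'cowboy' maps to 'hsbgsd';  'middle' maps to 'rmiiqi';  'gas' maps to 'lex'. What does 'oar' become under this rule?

The shift depends on letter class: consonant t→y is +5, but vowel i→m is +4. The rule splits by letter class: vowels +4, consonants +5.
On oar: o(vowel)+4=s, a(vowel)+4=e, r(cons)+5=w.

sew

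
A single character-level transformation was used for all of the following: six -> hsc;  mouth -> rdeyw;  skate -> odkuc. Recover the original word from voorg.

Two steps: reverse the string, then apply a Caesar shift of +10.
Undoing it on voorg: shift back: v−10=l, o−10=e, o−10=e, r−10=h, g−10=w → leehw; then reverse → wheel.

wheel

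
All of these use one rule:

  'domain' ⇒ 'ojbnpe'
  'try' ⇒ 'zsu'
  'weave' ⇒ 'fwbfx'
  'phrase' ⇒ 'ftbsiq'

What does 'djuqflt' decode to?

The output letters match the input read backwards, each shifted +1: domain reversed is niamod. Read the word backwards and shift each letter +1.
Decoding djuqflt: shift back: d−1=c, j−1=i, u−1=t, q−1=p, f−1=e, l−1=k, t−1=s → citpeks; then reverse → skeptic.

skeptic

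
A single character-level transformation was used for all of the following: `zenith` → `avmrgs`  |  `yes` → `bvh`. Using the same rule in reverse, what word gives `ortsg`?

light

Each pair mirrors across the alphabet (z↔a, e↔v, n↔m): positions sum to 25. Each letter is replaced by its mirror in the alphabet: a↔z, b↔y, c↔x, and so on (the Atbash cipher).
Reversing it on ortsg: o↔l, r↔i, t↔g, s↔h, g↔t.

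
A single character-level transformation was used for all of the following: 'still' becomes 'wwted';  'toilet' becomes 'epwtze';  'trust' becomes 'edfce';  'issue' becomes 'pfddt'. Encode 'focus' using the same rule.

dfnzq

The output letters match the input read backwards, each shifted +11: still reversed is llits. Read the word backwards and shift each letter +11.
Applying it to focus: reverse → sucof; then shift: s+11=d, u+11=f, c+11=n, o+11=z, f+11=q.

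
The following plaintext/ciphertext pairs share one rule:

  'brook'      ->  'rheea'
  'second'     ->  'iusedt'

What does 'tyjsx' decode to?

Compare letters: b→r is +16, r→h is +16, o→e is +16 — a constant shift. It's a constant shift of +16 (ROT16).
Decoding tyjsx: t−16=d, y−16=i, j−16=t, s−16=c, x−16=h.

ditch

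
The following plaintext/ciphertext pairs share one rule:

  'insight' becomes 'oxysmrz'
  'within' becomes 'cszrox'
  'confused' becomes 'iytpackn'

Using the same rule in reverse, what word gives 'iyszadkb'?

Shifts by position in insight: pos 0: i→o (+6), pos 1: n→x (+10), pos 2: s→y (+6), pos 3: i→s (+10) — repeating every 2. The shifts repeat in a cycle of length 2: positions 0,1,… shift by +6, +10, then the pattern repeats.
Reversing it on iyszadkb: i−6=c, y−10=o, s−6=m, z−10=p, a−6=u, d−10=t, k−6=e, b−10=r.

computer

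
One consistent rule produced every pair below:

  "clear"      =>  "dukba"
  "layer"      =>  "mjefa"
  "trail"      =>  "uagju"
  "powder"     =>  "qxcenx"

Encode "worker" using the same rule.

xxxlnx

It's a Vigenère-style cipher with numeric key [1,9,6]: position i shifts by key[i mod 3].
On worker: w+1=x, o+9=x, r+6=x, k+1=l, e+9=n, r+6=x.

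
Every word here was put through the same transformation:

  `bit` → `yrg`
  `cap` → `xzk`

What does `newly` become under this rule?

Each pair mirrors across the alphabet (b↔y, i↔r, t↔g): positions sum to 25. Letters are reflected about the middle of the alphabet (position → 25−position): Atbash.
On newly: n↔m, e↔v, w↔d, l↔o, y↔b.

mvdob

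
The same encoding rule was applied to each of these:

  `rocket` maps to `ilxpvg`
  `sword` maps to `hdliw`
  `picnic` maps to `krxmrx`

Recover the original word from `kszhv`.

Each pair mirrors across the alphabet (r↔i, o↔l, c↔x): positions sum to 25. Each letter is replaced by its mirror in the alphabet: a↔z, b↔y, c↔x, and so on (the Atbash cipher).
Reversing it on kszhv: k↔p, s↔h, z↔a, h↔s, v↔e.

phase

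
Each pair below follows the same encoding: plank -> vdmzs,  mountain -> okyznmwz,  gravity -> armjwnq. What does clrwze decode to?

shrine

p(15)→v(21) and l(11)→d(3) fit y≡11x+12 (mod 26); the inverse of 11 mod 26 is 19. This is an affine cipher: with a=0,…,z=25, each position x becomes (11x+12) mod 26.
Decoding clrwze: c(2)→19·(2−12)≡18=s; l(11)→19·(11−12)≡7=h; r(17)→19·(17−12)≡17=r; w(22)→19·(22−12)≡8=i; z(25)→19·(25−12)≡13=n; e(4)→19·(4−12)≡4=e (all mod 26).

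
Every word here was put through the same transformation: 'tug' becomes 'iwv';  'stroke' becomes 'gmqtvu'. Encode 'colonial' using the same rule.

nckpqnqe

The output letters match the input read backwards, each shifted +2: tug reversed is gut. Two steps: reverse the string, then apply a Caesar shift of +2.
On colonial: reverse → lainoloc; then shift: l+2=n, a+2=c, i+2=k, n+2=p, o+2=q, l+2=n, o+2=q, c+2=e.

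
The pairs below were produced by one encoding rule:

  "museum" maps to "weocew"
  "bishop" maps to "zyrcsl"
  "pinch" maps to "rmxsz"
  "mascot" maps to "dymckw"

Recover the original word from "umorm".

check

The word is reversed, then every letter is shifted forward by 10.
Decoding umorm: shift back: u−10=k, m−10=c, o−10=e, r−10=h, m−10=c → kcehc; then reverse → check.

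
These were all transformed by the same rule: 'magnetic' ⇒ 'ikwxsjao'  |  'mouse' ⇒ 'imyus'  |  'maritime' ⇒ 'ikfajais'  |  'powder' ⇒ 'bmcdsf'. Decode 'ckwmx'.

wagon

m(12)→i(8) and a(0)→k(10) fit y≡15x+10 (mod 26); the inverse of 15 mod 26 is 7. This is an affine cipher: with a=0,…,z=25, each position x becomes (15x+10) mod 26.
Undoing it on ckwmx: c(2)→7·(2−10)≡22=w; k(10)→7·(10−10)≡0=a; w(22)→7·(22−10)≡6=g; m(12)→7·(12−10)≡14=o; x(23)→7·(23−10)≡13=n (all mod 26).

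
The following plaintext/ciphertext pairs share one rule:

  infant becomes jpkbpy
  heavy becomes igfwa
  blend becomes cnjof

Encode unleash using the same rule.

A repeating key of period 3 is used — shifts +1, +2, +5 over and over.
For unleash: u+1=v, n+2=p, l+5=q, e+1=f, a+2=c, s+5=x, h+1=i.

vpqfcxi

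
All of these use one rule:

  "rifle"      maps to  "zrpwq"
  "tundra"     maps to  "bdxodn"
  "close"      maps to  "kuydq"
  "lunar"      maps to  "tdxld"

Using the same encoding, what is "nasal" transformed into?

vjclx

In rifle: r→z is +8, i→r is +9, f→p is +10, l→w is +11 — the shift increases by 1 each position. Letter i (0-indexed) is shifted by i+8, so successive shifts are 8, 9, 10, ….
Applying it to nasal: n+8=v, a+9=j, s+10=c, a+11=l, l+12=x.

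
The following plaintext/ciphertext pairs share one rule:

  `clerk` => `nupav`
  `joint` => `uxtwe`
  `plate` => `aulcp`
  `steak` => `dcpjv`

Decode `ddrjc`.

Shifts by position in clerk: pos 0: c→n (+11), pos 1: l→u (+9), pos 2: e→p (+11), pos 3: r→a (+9) — repeating every 2. A repeating key of period 2 is used — shifts +11, +9 over and over.
Decoding ddrjc: d−11=s, d−9=u, r−11=g, j−9=a, c−11=r.

sugar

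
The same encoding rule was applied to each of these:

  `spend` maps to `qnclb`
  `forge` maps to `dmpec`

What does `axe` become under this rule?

Compare letters: s→q is +24, p→n is +24, e→c is +24 — a constant shift. This is a Caesar cipher with shift 24.
For axe: a+24=y, x+24=v, e+24=c.

yvc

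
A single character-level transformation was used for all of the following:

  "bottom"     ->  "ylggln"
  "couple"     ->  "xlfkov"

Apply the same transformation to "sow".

This is the alphabet-reversal cipher (Atbash): a becomes z, b becomes y, etc.
On sow: s↔h, o↔l, w↔d.

hld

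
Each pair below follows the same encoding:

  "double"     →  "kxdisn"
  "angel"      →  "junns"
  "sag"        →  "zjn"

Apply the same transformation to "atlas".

jasjz

The rule splits by letter class: vowels +9, consonants +7.
On atlas: a(vowel)+9=j, t(cons)+7=a, l(cons)+7=s, a(vowel)+9=j, s(cons)+7=z.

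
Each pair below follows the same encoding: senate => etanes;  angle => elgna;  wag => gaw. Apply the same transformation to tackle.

The output letters match the input read backwards: senate reversed is etanes. It's just the letters in reverse order.
For tackle: reverse → elkcat.

elkcat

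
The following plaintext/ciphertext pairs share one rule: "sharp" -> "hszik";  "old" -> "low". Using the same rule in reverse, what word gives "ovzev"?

Each pair mirrors across the alphabet (s↔h, h↔s, a↔z): positions sum to 25. This is the alphabet-reversal cipher (Atbash): a becomes z, b becomes y, etc.
Undoing it on ovzev: o↔l, v↔e, z↔a, e↔v, v↔e.

leave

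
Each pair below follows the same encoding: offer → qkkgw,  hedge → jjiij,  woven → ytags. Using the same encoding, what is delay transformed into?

fjqcd

Shifts by position in offer: pos 0: o→q (+2), pos 1: f→k (+5), pos 2: f→k (+5), pos 3: e→g (+2), pos 4: r→w (+5) — repeating every 3. A repeating key of period 3 is used — shifts +2, +5, +5 over and over.
Applying it to delay: d+2=f, e+5=j, l+5=q, a+2=c, y+5=d.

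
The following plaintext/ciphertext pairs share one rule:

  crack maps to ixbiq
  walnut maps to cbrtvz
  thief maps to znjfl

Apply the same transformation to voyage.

bpebmf

The shift depends on letter class: consonant c→i is +6, but vowel a→b is +1. Vowels shift forward by 1 and consonants shift forward by 6.
Applying it to voyage: v(cons)+6=b, o(vowel)+1=p, y(cons)+6=e, a(vowel)+1=b, g(cons)+6=m, e(vowel)+1=f.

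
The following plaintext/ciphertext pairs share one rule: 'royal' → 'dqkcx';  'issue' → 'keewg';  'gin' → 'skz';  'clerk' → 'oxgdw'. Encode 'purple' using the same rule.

bwdbxg

The shift depends on letter class: consonant r→d is +12, but vowel o→q is +2. Two shifts are in play — +2 for a/e/i/o/u, +12 for every other letter.
On purple: p(cons)+12=b, u(vowel)+2=w, r(cons)+12=d, p(cons)+12=b, l(cons)+12=x, e(vowel)+2=g.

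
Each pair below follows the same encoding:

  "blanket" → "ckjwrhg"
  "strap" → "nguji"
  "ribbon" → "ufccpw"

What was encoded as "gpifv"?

topic

b(1)→c(2) and l(11)→k(10) fit y≡19x+9 (mod 26); the inverse of 19 mod 26 is 11. This is an affine cipher: with a=0,…,z=25, each position x becomes (19x+9) mod 26.
Decoding gpifv: g(6)→11·(6−9)≡19=t; p(15)→11·(15−9)≡14=o; i(8)→11·(8−9)≡15=p; f(5)→11·(5−9)≡8=i; v(21)→11·(21−9)≡2=c (all mod 26).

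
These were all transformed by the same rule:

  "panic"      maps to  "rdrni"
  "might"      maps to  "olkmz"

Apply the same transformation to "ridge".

tlhlk

In panic: p→r is +2, a→d is +3, n→r is +4, i→n is +5 — the shift increases by 1 each position. Letter i (0-indexed) is shifted by i+2, so successive shifts are 2, 3, 4, ….
On ridge: r+2=t, i+3=l, d+4=h, g+5=l, e+6=k.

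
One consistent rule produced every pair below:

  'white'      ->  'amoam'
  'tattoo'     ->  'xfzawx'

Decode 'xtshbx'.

tomato

In white: w→a is +4, h→m is +5, i→o is +6, t→a is +7 — the shift increases by 1 each position. The shift increases by 1 at each position, starting from +4: 4, 5, 6, ….
Decoding xtshbx: x−4=t, t−5=o, s−6=m, h−7=a, b−8=t, x−9=o.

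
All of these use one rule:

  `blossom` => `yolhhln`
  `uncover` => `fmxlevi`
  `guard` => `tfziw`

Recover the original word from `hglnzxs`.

stomach

Each pair mirrors across the alphabet (b↔y, l↔o, o↔l): positions sum to 25. This is the alphabet-reversal cipher (Atbash): a becomes z, b becomes y, etc.
Decoding hglnzxs: h↔s, g↔t, l↔o, n↔m, z↔a, x↔c, s↔h.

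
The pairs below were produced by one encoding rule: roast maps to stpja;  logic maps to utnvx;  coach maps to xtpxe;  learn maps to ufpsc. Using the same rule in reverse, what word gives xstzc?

r(17)→s(18) and o(14)→t(19) fit y≡17x+15 (mod 26); the inverse of 17 mod 26 is 23. Treating letters as 0–25, the rule is x ↦ 17x + 15 (mod 26).
Decoding xstzc: x(23)→23·(23−15)≡2=c; s(18)→23·(18−15)≡17=r; t(19)→23·(19−15)≡14=o; z(25)→23·(25−15)≡22=w; c(2)→23·(2−15)≡13=n (all mod 26).

crown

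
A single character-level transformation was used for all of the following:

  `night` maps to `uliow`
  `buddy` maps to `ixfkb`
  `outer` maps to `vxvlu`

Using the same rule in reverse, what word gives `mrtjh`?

force

It's a Vigenère-style cipher with numeric key [7,3,2]: position i shifts by key[i mod 3].
Undoing it on mrtjh: m−7=f, r−3=o, t−2=r, j−7=c, h−3=e.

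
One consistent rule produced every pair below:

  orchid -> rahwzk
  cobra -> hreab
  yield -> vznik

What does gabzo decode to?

train

This is an affine cipher: with a=0,…,z=25, each position x becomes (3x+1) mod 26.
Undoing it on gabzo: g(6)→9·(6−1)≡19=t; a(0)→9·(0−1)≡17=r; b(1)→9·(1−1)≡0=a; z(25)→9·(25−1)≡8=i; o(14)→9·(14−1)≡13=n (all mod 26).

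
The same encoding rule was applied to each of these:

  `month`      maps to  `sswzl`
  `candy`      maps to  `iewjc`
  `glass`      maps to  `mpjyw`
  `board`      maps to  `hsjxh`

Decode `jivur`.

It's a Vigenère-style cipher with numeric key [6,4,9]: position i shifts by key[i mod 3].
Decoding jivur: j−6=d, i−4=e, v−9=m, u−6=o, r−4=n.

demon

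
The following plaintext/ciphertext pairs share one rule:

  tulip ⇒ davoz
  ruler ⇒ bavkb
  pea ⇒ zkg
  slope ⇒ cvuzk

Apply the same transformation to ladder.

vgnnkb

The shift depends on letter class: consonant t→d is +10, but vowel u→a is +6. Two shifts are in play — +6 for a/e/i/o/u, +10 for every other letter.
Applying it to ladder: l(cons)+10=v, a(vowel)+6=g, d(cons)+10=n, d(cons)+10=n, e(vowel)+6=k, r(cons)+10=b.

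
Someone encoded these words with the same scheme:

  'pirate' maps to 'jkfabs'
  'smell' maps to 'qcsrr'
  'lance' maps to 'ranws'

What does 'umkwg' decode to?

quick

p(15)→j(9) and i(8)→k(10) fit y≡11x+0 (mod 26); the inverse of 11 mod 26 is 19. This is an affine cipher: with a=0,…,z=25, each position x becomes (11x+0) mod 26.
Decoding umkwg: u(20)→19·(20−0)≡16=q; m(12)→19·(12−0)≡20=u; k(10)→19·(10−0)≡8=i; w(22)→19·(22−0)≡2=c; g(6)→19·(6−0)≡10=k (all mod 26).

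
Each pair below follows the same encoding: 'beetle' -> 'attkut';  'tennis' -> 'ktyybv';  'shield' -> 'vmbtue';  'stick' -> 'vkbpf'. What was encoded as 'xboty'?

given

This is an affine cipher: with a=0,…,z=25, each position x becomes (15x+11) mod 26.
Decoding xboty: x(23)→7·(23−11)≡6=g; b(1)→7·(1−11)≡8=i; o(14)→7·(14−11)≡21=v; t(19)→7·(19−11)≡4=e; y(24)→7·(24−11)≡13=n (all mod 26).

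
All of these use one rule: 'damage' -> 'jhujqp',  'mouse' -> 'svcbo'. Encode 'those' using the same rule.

zowbo

In damage: d→j is +6, a→h is +7, m→u is +8, a→j is +9 — the shift increases by 1 each position. The shift increases by 1 at each position, starting from +6: 6, 7, 8, ….
For those: t+6=z, h+7=o, o+8=w, s+9=b, e+10=o.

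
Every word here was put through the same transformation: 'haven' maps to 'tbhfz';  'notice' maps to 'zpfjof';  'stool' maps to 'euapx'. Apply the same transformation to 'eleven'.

Shifts by position in haven: pos 0: h→t (+12), pos 1: a→b (+1), pos 2: v→h (+12), pos 3: e→f (+1) — repeating every 2. It's a Vigenère-style cipher with numeric key [12,1]: position i shifts by key[i mod 2].
For eleven: e+12=q, l+1=m, e+12=q, v+1=w, e+12=q, n+1=o.

qmqwqo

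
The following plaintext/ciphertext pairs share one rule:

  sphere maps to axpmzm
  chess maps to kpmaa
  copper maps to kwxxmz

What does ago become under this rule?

iow

Each letter is shifted forward by 8 in the alphabet (a Caesar shift of +8).
For ago: a+8=i, g+8=o, o+8=w.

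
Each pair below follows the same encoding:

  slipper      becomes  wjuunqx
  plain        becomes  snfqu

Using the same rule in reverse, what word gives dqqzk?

fully

The word is reversed, then every letter is shifted forward by 5.
Undoing it on dqqzk: shift back: d−5=y, q−5=l, q−5=l, z−5=u, k−5=f → ylluf; then reverse → fully.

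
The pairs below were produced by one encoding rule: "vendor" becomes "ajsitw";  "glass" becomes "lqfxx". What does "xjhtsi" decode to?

second

Each letter is shifted forward by 5 in the alphabet (a Caesar shift of +5).
Undoing it on xjhtsi: x−5=s, j−5=e, h−5=c, t−5=o, s−5=n, i−5=d.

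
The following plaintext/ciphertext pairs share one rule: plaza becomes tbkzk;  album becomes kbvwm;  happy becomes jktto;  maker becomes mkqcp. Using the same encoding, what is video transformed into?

p(15)→t(19) and l(11)→b(1) fit y≡11x+10 (mod 26); the inverse of 11 mod 26 is 19. This is an affine cipher: with a=0,…,z=25, each position x becomes (11x+10) mod 26.
For video: v(21)→11·21+10≡7=h; i(8)→11·8+10≡20=u; d(3)→11·3+10≡17=r; e(4)→11·4+10≡2=c; o(14)→11·14+10≡8=i (all mod 26).

hurci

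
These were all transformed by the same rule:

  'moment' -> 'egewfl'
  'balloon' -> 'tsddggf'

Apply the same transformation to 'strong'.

kljgfy

It's a constant shift of +18 (ROT18).
Applying it to strong: s+18=k, t+18=l, r+18=j, o+18=g, n+18=f, g+18=y.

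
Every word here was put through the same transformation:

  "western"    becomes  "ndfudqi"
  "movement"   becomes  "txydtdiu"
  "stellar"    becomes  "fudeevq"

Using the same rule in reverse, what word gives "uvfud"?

w(22)→n(13) and e(4)→d(3) fit y≡15x+21 (mod 26); the inverse of 15 mod 26 is 7. Treating letters as 0–25, the rule is x ↦ 15x + 21 (mod 26).
Decoding uvfud: u(20)→7·(20−21)≡19=t; v(21)→7·(21−21)≡0=a; f(5)→7·(5−21)≡18=s; u(20)→7·(20−21)≡19=t; d(3)→7·(3−21)≡4=e (all mod 26).

taste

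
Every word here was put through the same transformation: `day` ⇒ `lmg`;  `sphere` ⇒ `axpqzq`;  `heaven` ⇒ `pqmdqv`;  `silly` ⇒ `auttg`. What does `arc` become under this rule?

Two shifts are in play — +12 for a/e/i/o/u, +8 for every other letter.
On arc: a(vowel)+12=m, r(cons)+8=z, c(cons)+8=k.

mzk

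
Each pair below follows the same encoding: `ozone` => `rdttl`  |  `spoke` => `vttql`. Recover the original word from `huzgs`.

In ozone: o→r is +3, z→d is +4, o→t is +5, n→t is +6 — the shift increases by 1 each position. Letter i (0-indexed) is shifted by i+3, so successive shifts are 3, 4, 5, ….
Reversing it on huzgs: h−3=e, u−4=q, z−5=u, g−6=a, s−7=l.

equal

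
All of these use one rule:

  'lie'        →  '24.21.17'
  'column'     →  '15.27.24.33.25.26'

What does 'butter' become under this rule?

Letters become their 1-based position plus 12 (so a→13, b→14, …).
On butter: b=2→14, u=21→33, t=20→32, t=20→32, e=5→17, r=18→30.

14.33.32.32.17.30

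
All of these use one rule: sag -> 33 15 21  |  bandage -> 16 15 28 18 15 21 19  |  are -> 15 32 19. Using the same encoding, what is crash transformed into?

s is letter #19 and maps to 33: an offset of 14. Each letter is replaced by its alphabet position (a=1..z=26) + 14.
For crash: c=3→17, r=18→32, a=1→15, s=19→33, h=8→22.

17 32 15 33 22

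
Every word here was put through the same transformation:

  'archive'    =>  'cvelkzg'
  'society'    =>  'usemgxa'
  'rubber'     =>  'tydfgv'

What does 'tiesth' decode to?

record

It's a Vigenère-style cipher with numeric key [2,4]: position i shifts by key[i mod 2].
Undoing it on tiesth: t−2=r, i−4=e, e−2=c, s−4=o, t−2=r, h−4=d.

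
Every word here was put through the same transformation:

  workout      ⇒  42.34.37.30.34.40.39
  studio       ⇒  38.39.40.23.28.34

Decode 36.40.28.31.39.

quilt

Letters become their 1-based position plus 19 (so a→20, b→21, …).
Reversing it on 36.40.28.31.39: 36→(36−19)÷1=17=q, 40→(40−19)÷1=21=u, 28→(28−19)÷1=9=i, 31→(31−19)÷1=12=l, 39→(39−19)÷1=20=t.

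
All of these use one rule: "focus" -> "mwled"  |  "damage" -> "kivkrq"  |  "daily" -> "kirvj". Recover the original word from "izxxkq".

In focus: f→m is +7, o→w is +8, c→l is +9, u→e is +10 — the shift increases by 1 each position. Letter i (0-indexed) is shifted by i+7, so successive shifts are 7, 8, 9, ….
Decoding izxxkq: i−7=b, z−8=r, x−9=o, x−10=n, k−11=z, q−12=e.

bronze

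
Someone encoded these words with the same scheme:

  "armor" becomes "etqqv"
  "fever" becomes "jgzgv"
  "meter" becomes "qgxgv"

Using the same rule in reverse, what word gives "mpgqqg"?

income

Shifts by position in armor: pos 0: a→e (+4), pos 1: r→t (+2), pos 2: m→q (+4), pos 3: o→q (+2) — repeating every 2. A repeating key of period 2 is used — shifts +4, +2 over and over.
Reversing it on mpgqqg: m−4=i, p−2=n, g−4=c, q−2=o, q−4=m, g−2=e.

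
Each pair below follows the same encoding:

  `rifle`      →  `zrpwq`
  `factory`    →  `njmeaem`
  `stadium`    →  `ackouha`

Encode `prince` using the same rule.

In rifle: r→z is +8, i→r is +9, f→p is +10, l→w is +11 — the shift increases by 1 each position. Letter i (0-indexed) is shifted by i+8, so successive shifts are 8, 9, 10, ….
Applying it to prince: p+8=x, r+9=a, i+10=s, n+11=y, c+12=o, e+13=r.

xasyor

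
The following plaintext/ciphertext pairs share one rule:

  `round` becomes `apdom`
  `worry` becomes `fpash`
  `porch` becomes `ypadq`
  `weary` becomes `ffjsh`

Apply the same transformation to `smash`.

bnjtq

Shifts by position in round: pos 0: r→a (+9), pos 1: o→p (+1), pos 2: u→d (+9), pos 3: n→o (+1) — repeating every 2. The shifts repeat in a cycle of length 2: positions 0,1,… shift by +9, +1, then the pattern repeats.
Applying it to smash: s+9=b, m+1=n, a+9=j, s+1=t, h+9=q.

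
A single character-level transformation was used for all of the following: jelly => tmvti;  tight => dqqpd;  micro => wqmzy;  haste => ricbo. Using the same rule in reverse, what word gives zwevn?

A repeating key of period 2 is used — shifts +10, +8 over and over.
Reversing it on zwevn: z−10=p, w−8=o, e−10=u, v−8=n, n−10=d.

pound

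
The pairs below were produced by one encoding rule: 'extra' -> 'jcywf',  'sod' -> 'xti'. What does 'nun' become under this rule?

szs

Compare letters: e→j is +5, x→c is +5, t→y is +5 — a constant shift. It's a constant shift of +5 (ROT5).
For nun: n+5=s, u+5=z, n+5=s.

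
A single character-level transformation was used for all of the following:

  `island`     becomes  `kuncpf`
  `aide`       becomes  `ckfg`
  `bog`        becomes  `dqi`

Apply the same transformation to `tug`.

vwi

Compare letters: i→k is +2, s→u is +2, l→n is +2 — a constant shift. It's a constant shift of +2 (ROT2).
Applying it to tug: t+2=v, u+2=w, g+2=i.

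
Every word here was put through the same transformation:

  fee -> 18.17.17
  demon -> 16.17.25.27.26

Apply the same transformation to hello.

20.17.24.24.27

f is letter #6 and maps to 18: an offset of 12. Letters become their 1-based position plus 12 (so a→13, b→14, …).
Applying it to hello: h=8→20, e=5→17, l=12→24, l=12→24, o=15→27.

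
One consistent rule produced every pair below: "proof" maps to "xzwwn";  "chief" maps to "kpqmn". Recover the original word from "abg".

sty

Compare letters: p→x is +8, r→z is +8, o→w is +8 — a constant shift. Every letter moves 8 places later in the alphabet, wrapping around z→a.
Undoing it on abg: a−8=s, b−8=t, g−8=y.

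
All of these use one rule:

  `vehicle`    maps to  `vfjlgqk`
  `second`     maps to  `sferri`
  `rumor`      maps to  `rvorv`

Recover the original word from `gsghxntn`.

greeting

In vehicle: v→v is +0, e→f is +1, h→j is +2, i→l is +3 — the shift increases by 1 each position. The shift increases by 1 at each position, starting from +0: 0, 1, 2, ….
Undoing it on gsghxntn: g−0=g, s−1=r, g−2=e, h−3=e, x−4=t, n−5=i, t−6=n, n−7=g.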